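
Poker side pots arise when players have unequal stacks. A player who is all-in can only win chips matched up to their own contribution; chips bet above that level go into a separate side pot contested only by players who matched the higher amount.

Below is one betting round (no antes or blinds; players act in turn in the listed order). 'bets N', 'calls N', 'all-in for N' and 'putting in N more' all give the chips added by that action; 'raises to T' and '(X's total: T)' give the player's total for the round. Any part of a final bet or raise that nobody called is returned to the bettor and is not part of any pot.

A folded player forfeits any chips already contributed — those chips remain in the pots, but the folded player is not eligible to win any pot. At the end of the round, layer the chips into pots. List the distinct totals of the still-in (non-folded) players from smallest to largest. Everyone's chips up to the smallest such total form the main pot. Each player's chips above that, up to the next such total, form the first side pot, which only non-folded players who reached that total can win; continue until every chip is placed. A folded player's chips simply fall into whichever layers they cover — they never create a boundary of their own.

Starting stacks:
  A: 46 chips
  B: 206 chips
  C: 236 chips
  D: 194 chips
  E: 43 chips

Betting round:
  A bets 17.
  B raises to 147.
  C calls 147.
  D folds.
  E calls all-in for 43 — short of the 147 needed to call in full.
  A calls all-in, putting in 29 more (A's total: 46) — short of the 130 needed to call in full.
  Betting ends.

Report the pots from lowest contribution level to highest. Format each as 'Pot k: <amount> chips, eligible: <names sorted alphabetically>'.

Pot 1: 172 chips, eligible: A, B, C, E
Pot 2: 9 chips, eligible: A, B, C
Pot 3: 202 chips, eligible: B, C

Derivation:
Contributions: A=46, B=147, C=147, E=43
Folded: D
Pot levels (distinct totals of non-folded players): 43, 46, 147
Layer 1-43: 43 each from A, B, C, E = 43*4 = 172 chips; eligible A, B, C, E
Layer 44-46: 3 each from A, B, C = 3*3 = 9 chips; eligible A, B, C
Layer 47-147: 101 each from B, C = 101*2 = 202 chips; eligible B, C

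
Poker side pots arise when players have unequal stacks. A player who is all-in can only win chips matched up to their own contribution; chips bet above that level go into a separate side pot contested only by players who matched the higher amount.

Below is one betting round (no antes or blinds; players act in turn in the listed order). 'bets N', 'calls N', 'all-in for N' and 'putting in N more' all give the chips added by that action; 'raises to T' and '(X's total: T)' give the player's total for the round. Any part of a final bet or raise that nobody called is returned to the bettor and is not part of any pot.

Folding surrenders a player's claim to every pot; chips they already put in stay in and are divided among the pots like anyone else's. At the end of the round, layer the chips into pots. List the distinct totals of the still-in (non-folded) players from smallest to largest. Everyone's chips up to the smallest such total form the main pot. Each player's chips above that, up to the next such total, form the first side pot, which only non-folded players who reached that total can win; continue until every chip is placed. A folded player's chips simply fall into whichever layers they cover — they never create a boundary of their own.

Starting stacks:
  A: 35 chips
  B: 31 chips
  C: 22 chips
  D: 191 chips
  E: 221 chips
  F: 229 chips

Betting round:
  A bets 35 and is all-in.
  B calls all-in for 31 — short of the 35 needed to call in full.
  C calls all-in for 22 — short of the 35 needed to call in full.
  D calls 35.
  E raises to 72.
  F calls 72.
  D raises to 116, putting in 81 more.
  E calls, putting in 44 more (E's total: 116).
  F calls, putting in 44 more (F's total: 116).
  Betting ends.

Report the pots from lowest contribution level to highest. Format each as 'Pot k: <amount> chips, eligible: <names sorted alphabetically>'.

Contributions: A=35, B=31, C=22, D=116, E=116, F=116
Pot levels (distinct totals of non-folded players): 22, 31, 35, 116
Layer 1-22: 22 each from A, B, C, D, E, F = 22*6 = 132 chips; eligible A, B, C, D, E, F
Layer 23-31: 9 each from A, B, D, E, F = 9*5 = 45 chips; eligible A, B, D, E, F
Layer 32-35: 4 each from A, D, E, F = 4*4 = 16 chips; eligible A, D, E, F
Layer 36-116: 81 each from D, E, F = 81*3 = 243 chips; eligible D, E, F

Pot 1: 132 chips, eligible: A, B, C, D, E, F
Pot 2: 45 chips, eligible: A, B, D, E, F
Pot 3: 16 chips, eligible: A, D, E, F
Pot 4: 243 chips, eligible: D, E, F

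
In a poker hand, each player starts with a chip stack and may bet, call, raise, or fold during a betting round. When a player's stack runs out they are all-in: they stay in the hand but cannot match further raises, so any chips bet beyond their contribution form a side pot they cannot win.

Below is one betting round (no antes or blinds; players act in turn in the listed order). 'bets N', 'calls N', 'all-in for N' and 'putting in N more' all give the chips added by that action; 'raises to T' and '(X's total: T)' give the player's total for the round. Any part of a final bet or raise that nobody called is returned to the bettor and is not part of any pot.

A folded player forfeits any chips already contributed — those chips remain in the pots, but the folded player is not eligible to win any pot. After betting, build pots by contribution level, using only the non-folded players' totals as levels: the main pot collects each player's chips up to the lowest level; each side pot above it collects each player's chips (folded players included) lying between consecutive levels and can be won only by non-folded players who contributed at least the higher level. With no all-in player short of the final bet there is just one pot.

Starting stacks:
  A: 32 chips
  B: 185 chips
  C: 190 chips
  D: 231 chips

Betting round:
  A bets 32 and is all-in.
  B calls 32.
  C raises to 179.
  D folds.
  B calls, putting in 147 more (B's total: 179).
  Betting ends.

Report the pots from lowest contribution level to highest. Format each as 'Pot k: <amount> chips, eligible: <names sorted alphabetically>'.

Pot 1: 96 chips, eligible: A, B, C
Pot 2: 294 chips, eligible: B, C

Derivation:
Contributions: A=32, B=179, C=179
Folded: D
Pot levels (distinct totals of non-folded players): 32, 179
Layer 1-32: 32 each from A, B, C = 32*3 = 96 chips; eligible A, B, C
Layer 33-179: 147 each from B, C = 147*2 = 294 chips; eligible B, C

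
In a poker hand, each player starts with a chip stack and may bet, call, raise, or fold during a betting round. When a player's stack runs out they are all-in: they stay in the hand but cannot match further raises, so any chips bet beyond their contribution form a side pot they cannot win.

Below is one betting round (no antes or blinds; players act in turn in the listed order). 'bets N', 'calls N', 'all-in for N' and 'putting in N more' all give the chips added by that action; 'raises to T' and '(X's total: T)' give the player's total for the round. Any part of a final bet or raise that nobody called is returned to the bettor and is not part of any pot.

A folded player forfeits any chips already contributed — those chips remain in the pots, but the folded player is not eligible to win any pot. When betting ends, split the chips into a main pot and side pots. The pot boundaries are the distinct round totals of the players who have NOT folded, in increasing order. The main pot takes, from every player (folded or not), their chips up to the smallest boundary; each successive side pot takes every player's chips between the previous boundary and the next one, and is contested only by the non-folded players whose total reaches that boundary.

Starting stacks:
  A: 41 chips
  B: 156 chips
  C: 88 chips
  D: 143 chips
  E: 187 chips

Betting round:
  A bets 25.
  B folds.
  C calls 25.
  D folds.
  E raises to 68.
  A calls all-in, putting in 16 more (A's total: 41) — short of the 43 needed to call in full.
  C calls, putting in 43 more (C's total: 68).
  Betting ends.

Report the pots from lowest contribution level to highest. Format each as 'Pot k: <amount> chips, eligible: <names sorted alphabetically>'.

Pot 1: 123 chips, eligible: A, C, E
Pot 2: 54 chips, eligible: C, E

Derivation:
Contributions: A=41, C=68, E=68
Folded: B, D
Pot levels (distinct totals of non-folded players): 41, 68
Layer 1-41: 41 each from A, C, E = 41*3 = 123 chips; eligible A, C, E
Layer 42-68: 27 each from C, E = 27*2 = 54 chips; eligible C, E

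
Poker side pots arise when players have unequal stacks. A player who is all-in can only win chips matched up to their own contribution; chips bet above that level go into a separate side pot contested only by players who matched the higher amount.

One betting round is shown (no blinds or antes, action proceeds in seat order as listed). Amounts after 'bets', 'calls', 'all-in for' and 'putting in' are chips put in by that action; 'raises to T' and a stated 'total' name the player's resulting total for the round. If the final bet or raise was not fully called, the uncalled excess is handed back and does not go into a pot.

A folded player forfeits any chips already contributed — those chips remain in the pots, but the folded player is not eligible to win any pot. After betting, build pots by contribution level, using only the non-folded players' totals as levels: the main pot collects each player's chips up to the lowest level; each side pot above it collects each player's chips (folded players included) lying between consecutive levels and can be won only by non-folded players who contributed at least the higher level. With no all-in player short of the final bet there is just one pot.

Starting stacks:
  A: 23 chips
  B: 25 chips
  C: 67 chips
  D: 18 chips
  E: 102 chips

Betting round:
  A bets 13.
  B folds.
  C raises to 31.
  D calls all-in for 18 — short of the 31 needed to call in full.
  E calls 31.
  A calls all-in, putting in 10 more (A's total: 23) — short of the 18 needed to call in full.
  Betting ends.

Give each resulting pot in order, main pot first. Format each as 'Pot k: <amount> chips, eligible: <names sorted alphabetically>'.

Pot 1: 72 chips, eligible: A, C, D, E
Pot 2: 15 chips, eligible: A, C, E
Pot 3: 16 chips, eligible: C, E

Derivation:
Contributions: A=23, C=31, D=18, E=31
Folded: B
Pot levels (distinct totals of non-folded players): 18, 23, 31
Layer 1-18: 18 each from A, C, D, E = 18*4 = 72 chips; eligible A, C, D, E
Layer 19-23: 5 each from A, C, E = 5*3 = 15 chips; eligible A, C, E
Layer 24-31: 8 each from C, E = 8*2 = 16 chips; eligible C, E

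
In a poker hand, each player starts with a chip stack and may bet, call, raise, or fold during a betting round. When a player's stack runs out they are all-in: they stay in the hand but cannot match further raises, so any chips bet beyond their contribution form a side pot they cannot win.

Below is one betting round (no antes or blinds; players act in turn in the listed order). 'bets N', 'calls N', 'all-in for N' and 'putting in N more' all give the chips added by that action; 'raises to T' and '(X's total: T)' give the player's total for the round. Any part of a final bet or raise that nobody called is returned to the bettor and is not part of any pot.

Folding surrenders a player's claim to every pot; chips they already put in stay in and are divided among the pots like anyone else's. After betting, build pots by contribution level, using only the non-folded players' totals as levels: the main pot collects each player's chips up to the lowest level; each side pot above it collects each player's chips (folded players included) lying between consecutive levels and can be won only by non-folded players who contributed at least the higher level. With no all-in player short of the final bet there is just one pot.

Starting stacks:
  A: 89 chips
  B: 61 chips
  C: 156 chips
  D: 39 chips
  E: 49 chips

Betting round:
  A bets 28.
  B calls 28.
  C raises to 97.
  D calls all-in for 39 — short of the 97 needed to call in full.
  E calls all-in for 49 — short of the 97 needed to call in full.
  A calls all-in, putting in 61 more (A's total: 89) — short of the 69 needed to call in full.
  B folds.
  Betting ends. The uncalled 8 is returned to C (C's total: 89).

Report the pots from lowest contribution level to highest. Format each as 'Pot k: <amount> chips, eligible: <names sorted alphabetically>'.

Pot 1: 184 chips, eligible: A, C, D, E
Pot 2: 30 chips, eligible: A, C, E
Pot 3: 80 chips, eligible: A, C

Derivation:
Contributions (after 8 returned to C): A=89, B=28, C=89, D=39, E=49
Folded: B
Pot levels (distinct totals of non-folded players): 39, 49, 89
Layer 1-39: A 39 + B 28 + C 39 + D 39 + E 39 = 184 chips; eligible A, C, D, E
Layer 40-49: 10 each from A, C, E = 10*3 = 30 chips; eligible A, C, E
Layer 50-89: 40 each from A, C = 40*2 = 80 chips; eligible A, C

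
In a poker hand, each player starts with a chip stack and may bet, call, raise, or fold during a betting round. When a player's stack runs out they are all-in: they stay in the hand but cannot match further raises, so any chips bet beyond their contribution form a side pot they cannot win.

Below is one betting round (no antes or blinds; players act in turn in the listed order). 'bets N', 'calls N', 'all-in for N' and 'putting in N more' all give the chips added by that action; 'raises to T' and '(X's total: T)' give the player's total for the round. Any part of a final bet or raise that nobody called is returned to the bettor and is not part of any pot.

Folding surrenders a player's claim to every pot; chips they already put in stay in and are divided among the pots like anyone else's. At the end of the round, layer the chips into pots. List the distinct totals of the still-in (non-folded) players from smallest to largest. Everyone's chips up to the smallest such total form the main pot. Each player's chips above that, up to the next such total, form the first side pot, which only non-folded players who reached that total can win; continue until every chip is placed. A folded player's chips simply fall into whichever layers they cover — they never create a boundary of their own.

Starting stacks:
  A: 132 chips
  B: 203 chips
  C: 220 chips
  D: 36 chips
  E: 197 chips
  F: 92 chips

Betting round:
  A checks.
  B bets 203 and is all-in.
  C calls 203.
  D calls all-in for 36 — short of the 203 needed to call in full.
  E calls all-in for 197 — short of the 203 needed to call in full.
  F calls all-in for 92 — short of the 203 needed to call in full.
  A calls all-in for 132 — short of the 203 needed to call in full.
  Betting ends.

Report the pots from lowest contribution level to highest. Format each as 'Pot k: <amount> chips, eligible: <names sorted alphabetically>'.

Contributions: A=132, B=203, C=203, D=36, E=197, F=92
Pot levels (distinct totals of non-folded players): 36, 92, 132, 197, 203
Layer 1-36: 36 each from A, B, C, D, E, F = 36*6 = 216 chips; eligible A, B, C, D, E, F
Layer 37-92: 56 each from A, B, C, E, F = 56*5 = 280 chips; eligible A, B, C, E, F
Layer 93-132: 40 each from A, B, C, E = 40*4 = 160 chips; eligible A, B, C, E
Layer 133-197: 65 each from B, C, E = 65*3 = 195 chips; eligible B, C, E
Layer 198-203: 6 each from B, C = 6*2 = 12 chips; eligible B, C

Pot 1: 216 chips, eligible: A, B, C, D, E, F
Pot 2: 280 chips, eligible: A, B, C, E, F
Pot 3: 160 chips, eligible: A, B, C, E
Pot 4: 195 chips, eligible: B, C, E
Pot 5: 12 chips, eligible: B, C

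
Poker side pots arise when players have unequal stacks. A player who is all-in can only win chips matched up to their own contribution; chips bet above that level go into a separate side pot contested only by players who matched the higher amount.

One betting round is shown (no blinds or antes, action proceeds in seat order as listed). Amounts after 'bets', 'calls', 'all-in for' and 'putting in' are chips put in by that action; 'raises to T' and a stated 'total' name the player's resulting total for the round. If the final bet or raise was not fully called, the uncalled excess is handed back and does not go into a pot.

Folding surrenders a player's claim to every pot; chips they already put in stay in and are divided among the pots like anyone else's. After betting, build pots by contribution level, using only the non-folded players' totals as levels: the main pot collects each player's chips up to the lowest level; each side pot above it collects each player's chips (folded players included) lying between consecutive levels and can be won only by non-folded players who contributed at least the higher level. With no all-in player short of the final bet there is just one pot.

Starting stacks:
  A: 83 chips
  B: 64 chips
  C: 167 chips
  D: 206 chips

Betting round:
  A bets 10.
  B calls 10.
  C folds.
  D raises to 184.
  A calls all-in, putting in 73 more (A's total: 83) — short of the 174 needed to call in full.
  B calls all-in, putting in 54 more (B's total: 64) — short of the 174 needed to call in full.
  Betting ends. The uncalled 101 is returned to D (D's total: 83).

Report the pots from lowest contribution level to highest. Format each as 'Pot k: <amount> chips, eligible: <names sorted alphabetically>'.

Contributions (after 101 returned to D): A=83, B=64, D=83
Folded: C
Pot levels (distinct totals of non-folded players): 64, 83
Layer 1-64: 64 each from A, B, D = 64*3 = 192 chips; eligible A, B, D
Layer 65-83: 19 each from A, D = 19*2 = 38 chips; eligible A, D

Pot 1: 192 chips, eligible: A, B, D
Pot 2: 38 chips, eligible: A, D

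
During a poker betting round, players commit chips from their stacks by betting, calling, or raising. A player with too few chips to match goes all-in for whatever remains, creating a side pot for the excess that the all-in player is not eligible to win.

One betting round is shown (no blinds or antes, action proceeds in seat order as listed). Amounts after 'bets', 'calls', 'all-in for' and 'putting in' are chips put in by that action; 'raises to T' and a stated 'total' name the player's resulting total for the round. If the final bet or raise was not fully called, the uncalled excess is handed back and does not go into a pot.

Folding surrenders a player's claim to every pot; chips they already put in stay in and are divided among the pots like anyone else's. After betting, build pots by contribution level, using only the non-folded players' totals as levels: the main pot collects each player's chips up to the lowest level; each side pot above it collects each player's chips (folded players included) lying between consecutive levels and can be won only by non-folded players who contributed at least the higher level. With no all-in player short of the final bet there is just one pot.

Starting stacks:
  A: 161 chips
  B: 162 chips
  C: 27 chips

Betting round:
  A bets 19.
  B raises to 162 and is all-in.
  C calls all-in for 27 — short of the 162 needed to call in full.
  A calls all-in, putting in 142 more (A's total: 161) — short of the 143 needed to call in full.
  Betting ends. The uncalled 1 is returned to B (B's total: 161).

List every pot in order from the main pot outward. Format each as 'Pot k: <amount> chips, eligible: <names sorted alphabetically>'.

Contributions (after 1 returned to B): A=161, B=161, C=27
Pot levels (distinct totals of non-folded players): 27, 161
Layer 1-27: 27 each from A, B, C = 27*3 = 81 chips; eligible A, B, C
Layer 28-161: 134 each from A, B = 134*2 = 268 chips; eligible A, B

Pot 1: 81 chips, eligible: A, B, C
Pot 2: 268 chips, eligible: A, B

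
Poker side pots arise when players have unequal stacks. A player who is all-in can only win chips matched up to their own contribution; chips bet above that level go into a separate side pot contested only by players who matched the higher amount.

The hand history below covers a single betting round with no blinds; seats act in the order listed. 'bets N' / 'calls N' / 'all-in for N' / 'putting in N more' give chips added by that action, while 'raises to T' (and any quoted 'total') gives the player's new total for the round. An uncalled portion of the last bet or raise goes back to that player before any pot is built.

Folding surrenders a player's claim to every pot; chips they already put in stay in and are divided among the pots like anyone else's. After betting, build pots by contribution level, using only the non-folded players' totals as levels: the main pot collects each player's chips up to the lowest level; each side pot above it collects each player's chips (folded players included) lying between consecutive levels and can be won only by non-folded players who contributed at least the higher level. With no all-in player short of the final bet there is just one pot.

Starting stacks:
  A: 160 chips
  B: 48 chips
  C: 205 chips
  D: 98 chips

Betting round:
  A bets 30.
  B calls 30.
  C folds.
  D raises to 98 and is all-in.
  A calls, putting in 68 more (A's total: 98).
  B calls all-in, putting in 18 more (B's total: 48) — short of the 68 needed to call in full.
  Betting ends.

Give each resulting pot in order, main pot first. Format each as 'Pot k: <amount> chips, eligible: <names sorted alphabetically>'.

Pot 1: 144 chips, eligible: A, B, D
Pot 2: 100 chips, eligible: A, D

Derivation:
Contributions: A=98, B=48, D=98
Folded: C
Pot levels (distinct totals of non-folded players): 48, 98
Layer 1-48: 48 each from A, B, D = 48*3 = 144 chips; eligible A, B, D
Layer 49-98: 50 each from A, D = 50*2 = 100 chips; eligible A, D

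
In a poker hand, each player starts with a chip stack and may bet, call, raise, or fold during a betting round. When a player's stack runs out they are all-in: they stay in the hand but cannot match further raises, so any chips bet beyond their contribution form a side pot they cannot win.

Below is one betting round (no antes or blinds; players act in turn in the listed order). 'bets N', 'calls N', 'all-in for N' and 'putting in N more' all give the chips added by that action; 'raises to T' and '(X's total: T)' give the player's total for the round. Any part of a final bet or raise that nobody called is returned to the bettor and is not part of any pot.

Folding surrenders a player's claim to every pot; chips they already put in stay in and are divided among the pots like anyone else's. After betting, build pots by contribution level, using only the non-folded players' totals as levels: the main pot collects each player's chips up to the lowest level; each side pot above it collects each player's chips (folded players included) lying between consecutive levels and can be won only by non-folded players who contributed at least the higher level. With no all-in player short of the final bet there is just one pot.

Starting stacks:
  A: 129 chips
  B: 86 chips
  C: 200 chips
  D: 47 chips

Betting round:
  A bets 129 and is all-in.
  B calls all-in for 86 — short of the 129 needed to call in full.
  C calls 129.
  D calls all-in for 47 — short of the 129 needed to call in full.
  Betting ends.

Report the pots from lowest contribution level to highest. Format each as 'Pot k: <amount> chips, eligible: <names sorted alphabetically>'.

Contributions: A=129, B=86, C=129, D=47
Pot levels (distinct totals of non-folded players): 47, 86, 129
Layer 1-47: 47 each from A, B, C, D = 47*4 = 188 chips; eligible A, B, C, D
Layer 48-86: 39 each from A, B, C = 39*3 = 117 chips; eligible A, B, C
Layer 87-129: 43 each from A, C = 43*2 = 86 chips; eligible A, C

Pot 1: 188 chips, eligible: A, B, C, D
Pot 2: 117 chips, eligible: A, B, C
Pot 3: 86 chips, eligible: A, C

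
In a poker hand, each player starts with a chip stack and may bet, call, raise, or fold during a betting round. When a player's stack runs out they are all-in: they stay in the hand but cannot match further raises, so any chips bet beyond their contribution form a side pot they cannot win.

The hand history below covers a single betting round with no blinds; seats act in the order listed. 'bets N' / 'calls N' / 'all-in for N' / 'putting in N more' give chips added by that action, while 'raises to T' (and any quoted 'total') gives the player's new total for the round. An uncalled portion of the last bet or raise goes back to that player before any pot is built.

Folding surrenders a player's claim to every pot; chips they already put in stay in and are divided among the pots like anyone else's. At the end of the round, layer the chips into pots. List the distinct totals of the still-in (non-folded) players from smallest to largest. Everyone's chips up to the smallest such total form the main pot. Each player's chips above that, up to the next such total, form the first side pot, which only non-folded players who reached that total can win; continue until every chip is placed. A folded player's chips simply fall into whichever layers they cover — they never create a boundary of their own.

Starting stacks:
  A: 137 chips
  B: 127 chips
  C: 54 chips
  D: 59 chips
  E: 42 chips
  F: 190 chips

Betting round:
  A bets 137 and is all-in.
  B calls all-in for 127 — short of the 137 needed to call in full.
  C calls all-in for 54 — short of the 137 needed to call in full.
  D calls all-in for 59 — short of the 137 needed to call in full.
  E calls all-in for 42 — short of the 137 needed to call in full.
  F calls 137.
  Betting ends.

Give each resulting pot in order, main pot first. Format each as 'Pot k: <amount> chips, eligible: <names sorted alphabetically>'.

Contributions: A=137, B=127, C=54, D=59, E=42, F=137
Pot levels (distinct totals of non-folded players): 42, 54, 59, 127, 137
Layer 1-42: 42 each from A, B, C, D, E, F = 42*6 = 252 chips; eligible A, B, C, D, E, F
Layer 43-54: 12 each from A, B, C, D, F = 12*5 = 60 chips; eligible A, B, C, D, F
Layer 55-59: 5 each from A, B, D, F = 5*4 = 20 chips; eligible A, B, D, F
Layer 60-127: 68 each from A, B, F = 68*3 = 204 chips; eligible A, B, F
Layer 128-137: 10 each from A, F = 10*2 = 20 chips; eligible A, F

Pot 1: 252 chips, eligible: A, B, C, D, E, F
Pot 2: 60 chips, eligible: A, B, C, D, F
Pot 3: 20 chips, eligible: A, B, D, F
Pot 4: 204 chips, eligible: A, B, F
Pot 5: 20 chips, eligible: A, F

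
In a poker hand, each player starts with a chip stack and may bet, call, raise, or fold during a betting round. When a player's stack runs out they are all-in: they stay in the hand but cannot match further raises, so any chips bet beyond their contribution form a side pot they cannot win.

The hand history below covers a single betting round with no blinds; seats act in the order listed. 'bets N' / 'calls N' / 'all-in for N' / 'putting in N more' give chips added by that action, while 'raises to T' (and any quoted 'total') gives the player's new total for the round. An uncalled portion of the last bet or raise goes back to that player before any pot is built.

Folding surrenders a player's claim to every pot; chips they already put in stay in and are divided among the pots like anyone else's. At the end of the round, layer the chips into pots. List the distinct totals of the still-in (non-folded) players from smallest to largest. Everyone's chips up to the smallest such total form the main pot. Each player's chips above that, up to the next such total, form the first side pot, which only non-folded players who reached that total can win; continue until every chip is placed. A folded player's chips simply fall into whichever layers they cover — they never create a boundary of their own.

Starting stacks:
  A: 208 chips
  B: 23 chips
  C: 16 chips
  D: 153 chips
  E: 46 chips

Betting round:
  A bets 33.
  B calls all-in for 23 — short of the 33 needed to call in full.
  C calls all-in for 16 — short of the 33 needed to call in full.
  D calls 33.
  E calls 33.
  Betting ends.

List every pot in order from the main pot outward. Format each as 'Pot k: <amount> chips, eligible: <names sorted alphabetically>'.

Contributions: A=33, B=23, C=16, D=33, E=33
Pot levels (distinct totals of non-folded players): 16, 23, 33
Layer 1-16: 16 each from A, B, C, D, E = 16*5 = 80 chips; eligible A, B, C, D, E
Layer 17-23: 7 each from A, B, D, E = 7*4 = 28 chips; eligible A, B, D, E
Layer 24-33: 10 each from A, D, E = 10*3 = 30 chips; eligible A, D, E

Pot 1: 80 chips, eligible: A, B, C, D, E
Pot 2: 28 chips, eligible: A, B, D, E
Pot 3: 30 chips, eligible: A, D, E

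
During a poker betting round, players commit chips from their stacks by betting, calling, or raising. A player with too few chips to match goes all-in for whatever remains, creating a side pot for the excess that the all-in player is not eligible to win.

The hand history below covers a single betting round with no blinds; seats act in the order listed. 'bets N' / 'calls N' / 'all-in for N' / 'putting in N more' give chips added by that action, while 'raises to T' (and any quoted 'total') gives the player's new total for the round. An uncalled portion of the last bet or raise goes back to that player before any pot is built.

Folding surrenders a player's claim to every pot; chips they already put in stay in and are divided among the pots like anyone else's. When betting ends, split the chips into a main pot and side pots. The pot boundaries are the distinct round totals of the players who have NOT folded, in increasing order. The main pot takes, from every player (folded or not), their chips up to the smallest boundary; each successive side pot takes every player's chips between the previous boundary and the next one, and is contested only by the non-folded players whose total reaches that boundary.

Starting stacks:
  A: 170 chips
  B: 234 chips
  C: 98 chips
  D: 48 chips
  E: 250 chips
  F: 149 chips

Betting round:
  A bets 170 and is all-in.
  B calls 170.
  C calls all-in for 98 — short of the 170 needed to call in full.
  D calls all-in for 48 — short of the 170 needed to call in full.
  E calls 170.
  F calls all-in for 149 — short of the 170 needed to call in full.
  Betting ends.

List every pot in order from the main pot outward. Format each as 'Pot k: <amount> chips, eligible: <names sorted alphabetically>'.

Contributions: A=170, B=170, C=98, D=48, E=170, F=149
Pot levels (distinct totals of non-folded players): 48, 98, 149, 170
Layer 1-48: 48 each from A, B, C, D, E, F = 48*6 = 288 chips; eligible A, B, C, D, E, F
Layer 49-98: 50 each from A, B, C, E, F = 50*5 = 250 chips; eligible A, B, C, E, F
Layer 99-149: 51 each from A, B, E, F = 51*4 = 204 chips; eligible A, B, E, F
Layer 150-170: 21 each from A, B, E = 21*3 = 63 chips; eligible A, B, E

Pot 1: 288 chips, eligible: A, B, C, D, E, F
Pot 2: 250 chips, eligible: A, B, C, E, F
Pot 3: 204 chips, eligible: A, B, E, F
Pot 4: 63 chips, eligible: A, B, E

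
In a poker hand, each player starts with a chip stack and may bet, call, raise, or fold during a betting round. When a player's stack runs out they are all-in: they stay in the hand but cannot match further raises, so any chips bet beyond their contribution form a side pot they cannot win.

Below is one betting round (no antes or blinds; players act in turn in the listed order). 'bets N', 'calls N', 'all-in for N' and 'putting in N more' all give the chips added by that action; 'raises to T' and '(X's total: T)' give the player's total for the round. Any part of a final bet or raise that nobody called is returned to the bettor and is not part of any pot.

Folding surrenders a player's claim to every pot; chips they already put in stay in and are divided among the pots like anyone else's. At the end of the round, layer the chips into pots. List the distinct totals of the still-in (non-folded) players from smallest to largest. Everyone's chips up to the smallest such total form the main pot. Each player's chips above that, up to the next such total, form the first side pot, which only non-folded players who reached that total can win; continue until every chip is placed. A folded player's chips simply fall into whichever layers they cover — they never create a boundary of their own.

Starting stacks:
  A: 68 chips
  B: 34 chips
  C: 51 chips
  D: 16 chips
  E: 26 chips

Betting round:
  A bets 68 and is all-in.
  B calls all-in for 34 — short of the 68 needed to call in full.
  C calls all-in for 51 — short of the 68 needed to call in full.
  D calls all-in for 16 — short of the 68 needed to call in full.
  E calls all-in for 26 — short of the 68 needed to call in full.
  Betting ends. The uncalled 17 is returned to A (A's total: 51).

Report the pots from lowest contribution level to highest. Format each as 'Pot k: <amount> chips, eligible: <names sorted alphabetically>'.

Contributions (after 17 returned to A): A=51, B=34, C=51, D=16, E=26
Pot levels (distinct totals of non-folded players): 16, 26, 34, 51
Layer 1-16: 16 each from A, B, C, D, E = 16*5 = 80 chips; eligible A, B, C, D, E
Layer 17-26: 10 each from A, B, C, E = 10*4 = 40 chips; eligible A, B, C, E
Layer 27-34: 8 each from A, B, C = 8*3 = 24 chips; eligible A, B, C
Layer 35-51: 17 each from A, C = 17*2 = 34 chips; eligible A, C

Pot 1: 80 chips, eligible: A, B, C, D, E
Pot 2: 40 chips, eligible: A, B, C, E
Pot 3: 24 chips, eligible: A, B, C
Pot 4: 34 chips, eligible: A, C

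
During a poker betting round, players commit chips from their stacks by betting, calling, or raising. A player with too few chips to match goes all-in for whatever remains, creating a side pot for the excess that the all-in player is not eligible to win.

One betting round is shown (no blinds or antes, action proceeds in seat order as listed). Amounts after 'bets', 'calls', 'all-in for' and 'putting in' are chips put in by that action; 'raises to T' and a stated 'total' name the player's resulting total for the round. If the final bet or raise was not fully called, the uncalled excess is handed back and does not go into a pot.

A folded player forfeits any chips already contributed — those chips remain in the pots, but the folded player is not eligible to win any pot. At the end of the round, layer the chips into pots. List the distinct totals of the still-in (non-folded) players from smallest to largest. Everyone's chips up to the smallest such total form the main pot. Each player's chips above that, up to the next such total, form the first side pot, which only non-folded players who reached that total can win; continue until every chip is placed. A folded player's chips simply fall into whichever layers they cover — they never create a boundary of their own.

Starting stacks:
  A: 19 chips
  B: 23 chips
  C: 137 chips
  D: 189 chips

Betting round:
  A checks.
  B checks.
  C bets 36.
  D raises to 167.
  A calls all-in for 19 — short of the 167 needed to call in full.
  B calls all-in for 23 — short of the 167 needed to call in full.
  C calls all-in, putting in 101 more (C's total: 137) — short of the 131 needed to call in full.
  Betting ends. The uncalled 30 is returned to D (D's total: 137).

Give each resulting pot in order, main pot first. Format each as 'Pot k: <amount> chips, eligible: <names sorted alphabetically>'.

Pot 1: 76 chips, eligible: A, B, C, D
Pot 2: 12 chips, eligible: B, C, D
Pot 3: 228 chips, eligible: C, D

Derivation:
Contributions (after 30 returned to D): A=19, B=23, C=137, D=137
Pot levels (distinct totals of non-folded players): 19, 23, 137
Layer 1-19: 19 each from A, B, C, D = 19*4 = 76 chips; eligible A, B, C, D
Layer 20-23: 4 each from B, C, D = 4*3 = 12 chips; eligible B, C, D
Layer 24-137: 114 each from C, D = 114*2 = 228 chips; eligible C, D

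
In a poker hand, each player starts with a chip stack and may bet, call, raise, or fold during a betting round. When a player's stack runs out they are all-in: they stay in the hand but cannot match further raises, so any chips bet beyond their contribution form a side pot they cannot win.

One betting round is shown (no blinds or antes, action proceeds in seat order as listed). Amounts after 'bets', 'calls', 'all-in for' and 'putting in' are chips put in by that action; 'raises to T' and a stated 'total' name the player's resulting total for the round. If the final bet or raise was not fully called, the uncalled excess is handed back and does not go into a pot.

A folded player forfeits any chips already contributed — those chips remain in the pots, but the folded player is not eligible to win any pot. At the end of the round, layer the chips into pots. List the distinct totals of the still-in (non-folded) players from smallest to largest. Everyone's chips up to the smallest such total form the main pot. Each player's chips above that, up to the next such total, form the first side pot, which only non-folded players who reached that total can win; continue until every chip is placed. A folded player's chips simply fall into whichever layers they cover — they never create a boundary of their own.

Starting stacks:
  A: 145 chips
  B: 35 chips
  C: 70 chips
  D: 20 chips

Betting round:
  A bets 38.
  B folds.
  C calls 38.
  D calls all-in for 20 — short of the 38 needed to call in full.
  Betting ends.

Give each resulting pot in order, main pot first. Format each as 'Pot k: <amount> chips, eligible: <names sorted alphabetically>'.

Contributions: A=38, C=38, D=20
Folded: B
Pot levels (distinct totals of non-folded players): 20, 38
Layer 1-20: 20 each from A, C, D = 20*3 = 60 chips; eligible A, C, D
Layer 21-38: 18 each from A, C = 18*2 = 36 chips; eligible A, C

Pot 1: 60 chips, eligible: A, C, D
Pot 2: 36 chips, eligible: A, C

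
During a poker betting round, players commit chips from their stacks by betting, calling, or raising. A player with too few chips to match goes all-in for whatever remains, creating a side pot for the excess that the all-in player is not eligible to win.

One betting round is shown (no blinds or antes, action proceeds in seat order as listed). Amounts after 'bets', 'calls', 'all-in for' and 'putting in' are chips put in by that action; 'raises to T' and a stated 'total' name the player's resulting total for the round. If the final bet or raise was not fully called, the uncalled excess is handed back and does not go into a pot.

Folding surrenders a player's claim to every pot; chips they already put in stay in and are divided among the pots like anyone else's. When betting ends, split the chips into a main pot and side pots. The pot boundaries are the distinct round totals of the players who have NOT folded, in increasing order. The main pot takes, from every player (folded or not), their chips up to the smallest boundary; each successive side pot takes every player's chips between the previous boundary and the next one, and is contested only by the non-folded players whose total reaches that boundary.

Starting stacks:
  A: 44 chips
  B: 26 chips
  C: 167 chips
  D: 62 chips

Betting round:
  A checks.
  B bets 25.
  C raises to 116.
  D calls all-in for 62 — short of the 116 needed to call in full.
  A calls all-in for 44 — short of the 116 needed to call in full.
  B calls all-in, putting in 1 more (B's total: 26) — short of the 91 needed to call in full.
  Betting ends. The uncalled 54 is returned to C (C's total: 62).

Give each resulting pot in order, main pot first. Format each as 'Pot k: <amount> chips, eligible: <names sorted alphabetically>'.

Contributions (after 54 returned to C): A=44, B=26, C=62, D=62
Pot levels (distinct totals of non-folded players): 26, 44, 62
Layer 1-26: 26 each from A, B, C, D = 26*4 = 104 chips; eligible A, B, C, D
Layer 27-44: 18 each from A, C, D = 18*3 = 54 chips; eligible A, C, D
Layer 45-62: 18 each from C, D = 18*2 = 36 chips; eligible C, D

Pot 1: 104 chips, eligible: A, B, C, D
Pot 2: 54 chips, eligible: A, C, D
Pot 3: 36 chips, eligible: C, D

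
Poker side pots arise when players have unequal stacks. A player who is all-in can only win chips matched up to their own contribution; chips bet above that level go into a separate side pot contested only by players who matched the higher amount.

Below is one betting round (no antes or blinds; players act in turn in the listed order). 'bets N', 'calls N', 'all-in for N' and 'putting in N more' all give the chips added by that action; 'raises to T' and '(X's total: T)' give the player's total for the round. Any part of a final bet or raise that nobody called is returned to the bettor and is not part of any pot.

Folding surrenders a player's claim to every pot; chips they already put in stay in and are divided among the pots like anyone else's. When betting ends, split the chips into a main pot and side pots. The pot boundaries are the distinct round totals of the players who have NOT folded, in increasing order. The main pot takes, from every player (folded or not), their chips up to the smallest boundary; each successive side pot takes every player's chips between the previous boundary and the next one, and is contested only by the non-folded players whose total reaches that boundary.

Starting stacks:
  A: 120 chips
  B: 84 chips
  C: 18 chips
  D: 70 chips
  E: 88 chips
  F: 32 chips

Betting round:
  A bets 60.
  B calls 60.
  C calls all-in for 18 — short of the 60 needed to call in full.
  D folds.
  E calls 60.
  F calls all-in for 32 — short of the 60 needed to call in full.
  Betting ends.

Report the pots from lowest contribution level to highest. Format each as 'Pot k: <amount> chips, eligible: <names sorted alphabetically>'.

Contributions: A=60, B=60, C=18, E=60, F=32
Folded: D
Pot levels (distinct totals of non-folded players): 18, 32, 60
Layer 1-18: 18 each from A, B, C, E, F = 18*5 = 90 chips; eligible A, B, C, E, F
Layer 19-32: 14 each from A, B, E, F = 14*4 = 56 chips; eligible A, B, E, F
Layer 33-60: 28 each from A, B, E = 28*3 = 84 chips; eligible A, B, E

Pot 1: 90 chips, eligible: A, B, C, E, F
Pot 2: 56 chips, eligible: A, B, E, F
Pot 3: 84 chips, eligible: A, B, E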